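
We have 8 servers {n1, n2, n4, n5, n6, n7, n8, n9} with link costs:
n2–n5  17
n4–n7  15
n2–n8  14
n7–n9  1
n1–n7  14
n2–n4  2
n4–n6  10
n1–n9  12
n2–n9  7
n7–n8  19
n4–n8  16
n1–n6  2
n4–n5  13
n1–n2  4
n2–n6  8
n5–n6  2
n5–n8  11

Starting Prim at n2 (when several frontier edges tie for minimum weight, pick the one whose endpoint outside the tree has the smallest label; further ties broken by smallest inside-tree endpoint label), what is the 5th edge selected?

n2-n9

Prim's algorithm from n2:
Step 1: cheapest edge leaving the tree is n2–n4 (2); add n4.
Step 2: cheapest edge leaving the tree is n1–n2 (4); add n1.
Step 3: cheapest edge leaving the tree is n1–n6 (2); add n6.
Step 4: cheapest edge leaving the tree is n5–n6 (2); add n5.
Step 5: cheapest edge leaving the tree is n2–n9 (7); add n9.
Step 6: cheapest edge leaving the tree is n7–n9 (1); add n7.
Step 7: cheapest edge leaving the tree is n5–n8 (11); add n8.
The 5th edge added is n2–n9.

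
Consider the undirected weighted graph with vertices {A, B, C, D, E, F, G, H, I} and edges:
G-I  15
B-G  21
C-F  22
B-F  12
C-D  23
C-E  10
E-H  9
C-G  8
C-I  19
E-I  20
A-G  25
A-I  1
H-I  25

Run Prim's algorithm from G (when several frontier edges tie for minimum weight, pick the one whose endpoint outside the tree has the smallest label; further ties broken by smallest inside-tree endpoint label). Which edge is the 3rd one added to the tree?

Grow the tree from G using Prim:
Step 1: frontier [C-G 8, G-I 15, B-G 21, A-G 25] → take C-G (8); add C.
Step 2: frontier [C-E 10, C-I 19, C-F 22, C-D 23, G-I 15, B-G 21, A-G 25] → take C-E (10); add E.
Step 3: frontier [C-I 19, C-F 22, C-D 23, E-H 9, E-I 20, G-I 15, B-G 21, A-G 25] → take E-H (9); add H.
Step 4: frontier [C-I 19, C-F 22, C-D 23, E-I 20, G-I 15, B-G 21, A-G 25, H-I 25] → take G-I (15); add I.
Step 5: frontier [C-F 22, C-D 23, B-G 21, A-G 25, A-I 1] → take A-I (1); add A.
Step 6: frontier [C-F 22, C-D 23, B-G 21] → take B-G (21); add B.
Step 7: frontier [B-F 12, C-F 22, C-D 23] → take B-F (12); add F.
Step 8: frontier [C-D 23] → take C-D (23); add D.
The 3rd edge added is E-H.

E-H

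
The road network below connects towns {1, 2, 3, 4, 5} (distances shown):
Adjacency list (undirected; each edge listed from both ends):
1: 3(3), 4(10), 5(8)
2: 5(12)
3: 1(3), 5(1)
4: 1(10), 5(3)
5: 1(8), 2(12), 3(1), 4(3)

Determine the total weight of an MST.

Grow the tree from 1 using Prim:
Step 1: frontier [1 3 3, 1 5 8, 1 4 10] → take 1 3 (3); add 3.
Step 2: frontier [1 5 8, 1 4 10, 3 5 1] → take 3 5 (1); add 5.
Step 3: frontier [1 4 10, 4 5 3, 2 5 12] → take 4 5 (3); add 4.
Step 4: frontier [2 5 12] → take 2 5 (12); add 2.
MST edges: 1 3, 3 5, 4 5, 2 5; total weight 3+1+3+12 = 19.

19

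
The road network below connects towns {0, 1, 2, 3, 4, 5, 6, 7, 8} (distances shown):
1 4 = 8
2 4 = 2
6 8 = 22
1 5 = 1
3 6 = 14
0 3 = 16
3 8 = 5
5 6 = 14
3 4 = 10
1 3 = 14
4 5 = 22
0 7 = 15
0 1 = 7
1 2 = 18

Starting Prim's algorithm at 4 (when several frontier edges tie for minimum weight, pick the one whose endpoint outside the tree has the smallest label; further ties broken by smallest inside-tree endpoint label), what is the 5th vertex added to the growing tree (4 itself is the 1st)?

Prim, starting at 4.
Step 1: frontier [2 4 2, 1 4 8, 3 4 10, 4 5 22] → take 2 4 (2); add 2.
Step 2: frontier [1 2 18, 1 4 8, 3 4 10, 4 5 22] → take 1 4 (8); add 1.
Step 3: frontier [1 5 1, 0 1 7, 1 3 14, 3 4 10, 4 5 22] → take 1 5 (1); add 5.
Step 4: frontier [0 1 7, 1 3 14, 3 4 10, 5 6 14] → take 0 1 (7); add 0.
Step 5: frontier [0 7 15, 0 3 16, 1 3 14, 3 4 10, 5 6 14] → take 3 4 (10); add 3.
Step 6: frontier [0 7 15, 3 8 5, 3 6 14, 5 6 14] → take 3 8 (5); add 8.
Step 7: frontier [0 7 15, 3 6 14, 5 6 14, 6 8 22] → take 3 6 (14); add 6.
Step 8: frontier [0 7 15] → take 0 7 (15); add 7.
Vertex order: 4, 2, 1, 5, 0, 3, 8, 6, 7. The 5th vertex is 0.

0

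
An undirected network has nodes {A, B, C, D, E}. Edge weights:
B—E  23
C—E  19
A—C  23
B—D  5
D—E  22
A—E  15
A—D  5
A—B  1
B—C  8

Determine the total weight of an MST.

29

Grow the tree from B using Prim:
Step 1: frontier [A—B 1, B—D 5, B—C 8, B—E 23] → take A—B (1); add A.
Step 2: frontier [A—D 5, A—E 15, A—C 23, B—D 5, B—C 8, B—E 23] → take A—D (5); add D.
Step 3: frontier [A—E 15, A—C 23, B—C 8, B—E 23, D—E 22] → take B—C (8); add C.
Step 4: frontier [A—E 15, B—E 23, C—E 19, D—E 22] → take A—E (15); add E.
MST edges: A—B, A—D, B—C, A—E; total weight 1+5+8+15 = 29.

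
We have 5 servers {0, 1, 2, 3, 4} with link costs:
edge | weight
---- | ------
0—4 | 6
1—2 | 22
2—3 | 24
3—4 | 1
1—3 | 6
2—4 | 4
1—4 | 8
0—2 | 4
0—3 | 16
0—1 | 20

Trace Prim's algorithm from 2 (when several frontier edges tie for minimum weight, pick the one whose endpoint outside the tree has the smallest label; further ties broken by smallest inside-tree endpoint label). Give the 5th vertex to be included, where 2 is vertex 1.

1

Prim, starting at 2.
Step 1: cheapest edge leaving the tree is 0—2 (4); add 0.
Step 2: cheapest edge leaving the tree is 2—4 (4); add 4.
Step 3: cheapest edge leaving the tree is 3—4 (1); add 3.
Step 4: cheapest edge leaving the tree is 1—3 (6); add 1.
Vertex order: 2, 0, 4, 3, 1. The 5th vertex is 1.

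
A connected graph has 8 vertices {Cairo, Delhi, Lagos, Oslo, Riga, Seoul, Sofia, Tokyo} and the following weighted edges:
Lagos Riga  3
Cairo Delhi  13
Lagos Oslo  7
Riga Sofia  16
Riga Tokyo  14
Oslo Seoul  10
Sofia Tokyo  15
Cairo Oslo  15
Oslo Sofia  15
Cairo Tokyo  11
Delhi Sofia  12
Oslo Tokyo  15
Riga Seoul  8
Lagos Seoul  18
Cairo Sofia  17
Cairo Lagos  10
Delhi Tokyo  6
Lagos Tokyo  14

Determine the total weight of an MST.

Kruskal's algorithm — process edges by increasing weight (ties by edge label):
Lagos Riga (3): add — endpoints in different components.
Delhi Tokyo (6): add — endpoints in different components.
Lagos Oslo (7): add — endpoints in different components.
Riga Seoul (8): add — endpoints in different components.
Cairo Lagos (10): add — endpoints in different components.
Oslo Seoul (10): skip — Seoul and Oslo already connected.
Cairo Tokyo (11): add — endpoints in different components.
Delhi Sofia (12): add — endpoints in different components.
MST edges: Lagos Riga, Delhi Tokyo, Lagos Oslo, Riga Seoul, Cairo Lagos, Cairo Tokyo, Delhi Sofia; total weight 3+6+7+8+10+11+12 = 57.

57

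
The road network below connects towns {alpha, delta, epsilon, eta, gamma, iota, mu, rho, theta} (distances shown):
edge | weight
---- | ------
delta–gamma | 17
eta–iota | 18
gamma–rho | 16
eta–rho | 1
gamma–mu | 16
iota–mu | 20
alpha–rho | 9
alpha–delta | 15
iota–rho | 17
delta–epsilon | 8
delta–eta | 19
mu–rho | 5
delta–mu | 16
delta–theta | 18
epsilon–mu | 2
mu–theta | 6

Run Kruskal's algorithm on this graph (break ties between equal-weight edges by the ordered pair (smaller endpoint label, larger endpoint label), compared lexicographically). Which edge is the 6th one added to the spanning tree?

Kruskal's algorithm — process edges by increasing weight (ties by edge label):
eta–rho (1): add — endpoints in different components.
epsilon–mu (2): add — endpoints in different components.
mu–rho (5): add — endpoints in different components.
mu–theta (6): add — endpoints in different components.
delta–epsilon (8): add — endpoints in different components.
alpha–rho (9): add — endpoints in different components.
alpha–delta (15): skip — alpha and delta already connected.
delta–mu (16): skip — delta and mu already connected.
gamma–mu (16): add — endpoints in different components.
gamma–rho (16): skip — rho and gamma already connected.
delta–gamma (17): skip — gamma and delta already connected.
iota–rho (17): add — endpoints in different components.
The 6th edge added is alpha–rho.

alpha-rho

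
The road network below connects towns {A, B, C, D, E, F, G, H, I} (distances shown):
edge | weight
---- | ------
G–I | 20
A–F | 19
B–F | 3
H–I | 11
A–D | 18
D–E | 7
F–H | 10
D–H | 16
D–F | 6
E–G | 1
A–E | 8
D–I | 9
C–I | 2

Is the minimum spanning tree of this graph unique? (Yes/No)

Yes

Kruskal: consider edges lightest-first.
E–G (1): add — endpoints in different components.
C–I (2): add — endpoints in different components.
B–F (3): add — endpoints in different components.
D–F (6): add — endpoints in different components.
D–E (7): add — endpoints in different components.
A–E (8): add — endpoints in different components.
D–I (9): add — endpoints in different components.
F–H (10): add — endpoints in different components.
Every non-tree edge has weight strictly greater than the heaviest edge on the tree path between its endpoints, so the MST is unique.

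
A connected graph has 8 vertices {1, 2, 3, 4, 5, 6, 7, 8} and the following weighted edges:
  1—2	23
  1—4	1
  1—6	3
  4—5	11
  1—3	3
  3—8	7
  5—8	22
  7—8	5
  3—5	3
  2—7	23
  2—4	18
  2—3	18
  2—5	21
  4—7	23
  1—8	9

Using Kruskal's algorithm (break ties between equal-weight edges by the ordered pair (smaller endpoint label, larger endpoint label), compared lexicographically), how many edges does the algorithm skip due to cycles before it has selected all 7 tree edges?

Kruskal: consider edges lightest-first.
1—4 (1): add — endpoints in different components.
1—3 (3): add — endpoints in different components.
1—6 (3): add — endpoints in different components.
3—5 (3): add — endpoints in different components.
7—8 (5): add — endpoints in different components.
3—8 (7): add — endpoints in different components.
1—8 (9): skip — 1 and 8 already connected.
4—5 (11): skip — 4 and 5 already connected.
2—3 (18): add — endpoints in different components.
Edges rejected before the tree was complete: 2.

2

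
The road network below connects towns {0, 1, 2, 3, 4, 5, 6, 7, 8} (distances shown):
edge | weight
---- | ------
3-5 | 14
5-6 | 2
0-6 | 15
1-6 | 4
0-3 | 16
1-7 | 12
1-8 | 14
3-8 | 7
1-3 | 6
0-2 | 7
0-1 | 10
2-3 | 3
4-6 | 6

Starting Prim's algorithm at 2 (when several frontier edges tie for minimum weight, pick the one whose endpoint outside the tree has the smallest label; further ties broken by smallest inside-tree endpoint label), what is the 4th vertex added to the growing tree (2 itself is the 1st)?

Prim's algorithm from 2:
Step 1: frontier [2-3 3, 0-2 7] → take 2-3 (3); add 3.
Step 2: frontier [0-2 7, 1-3 6, 3-8 7, 3-5 14, 0-3 16] → take 1-3 (6); add 1.
Step 3: frontier [1-6 4, 0-1 10, 1-7 12, 1-8 14, 0-2 7, 3-8 7, 3-5 14, 0-3 16] → take 1-6 (4); add 6.
Step 4: frontier [0-1 10, 1-7 12, 1-8 14, 0-2 7, 3-8 7, 3-5 14, 0-3 16, 5-6 2, 4-6 6, 0-6 15] → take 5-6 (2); add 5.
Step 5: frontier [0-1 10, 1-7 12, 1-8 14, 0-2 7, 3-8 7, 0-3 16, 4-6 6, 0-6 15] → take 4-6 (6); add 4.
Step 6: frontier [0-1 10, 1-7 12, 1-8 14, 0-2 7, 3-8 7, 0-3 16, 0-6 15] → take 0-2 (7); add 0.
Step 7: frontier [1-7 12, 1-8 14, 3-8 7] → take 3-8 (7); add 8.
Step 8: frontier [1-7 12] → take 1-7 (12); add 7.
Vertex order: 2, 3, 1, 6, 5, 4, 0, 8, 7. The 4th vertex is 6.

6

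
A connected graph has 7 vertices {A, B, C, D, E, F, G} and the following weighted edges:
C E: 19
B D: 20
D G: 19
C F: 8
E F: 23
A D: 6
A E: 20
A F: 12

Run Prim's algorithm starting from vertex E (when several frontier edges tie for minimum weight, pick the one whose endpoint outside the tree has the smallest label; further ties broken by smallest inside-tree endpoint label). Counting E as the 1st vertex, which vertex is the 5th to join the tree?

Prim's algorithm from E:
Step 1: frontier [C E 19, A E 20, E F 23] → take C E (19); add C.
Step 2: frontier [C F 8, A E 20, E F 23] → take C F (8); add F.
Step 3: frontier [A E 20, A F 12] → take A F (12); add A.
Step 4: frontier [A D 6] → take A D (6); add D.
Step 5: frontier [D G 19, B D 20] → take D G (19); add G.
Step 6: frontier [B D 20] → take B D (20); add B.
Vertex order: E, C, F, A, D, G, B. The 5th vertex is D.

D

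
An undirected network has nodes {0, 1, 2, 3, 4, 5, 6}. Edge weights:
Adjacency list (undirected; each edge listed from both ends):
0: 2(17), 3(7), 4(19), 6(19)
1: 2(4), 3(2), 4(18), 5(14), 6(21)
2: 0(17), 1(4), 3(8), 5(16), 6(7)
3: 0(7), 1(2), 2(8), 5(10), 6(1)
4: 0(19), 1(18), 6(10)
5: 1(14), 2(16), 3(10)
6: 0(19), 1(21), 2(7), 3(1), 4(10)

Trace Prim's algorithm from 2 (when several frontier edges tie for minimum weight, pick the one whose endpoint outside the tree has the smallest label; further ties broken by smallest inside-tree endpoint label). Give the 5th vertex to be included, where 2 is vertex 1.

0

Prim, starting at 2.
Step 1: cheapest edge leaving the tree is 1—2 (4); add 1.
Step 2: cheapest edge leaving the tree is 1—3 (2); add 3.
Step 3: cheapest edge leaving the tree is 3—6 (1); add 6.
Step 4: cheapest edge leaving the tree is 0—3 (7); add 0.
Step 5: cheapest edge leaving the tree is 4—6 (10); add 4.
Step 6: cheapest edge leaving the tree is 3—5 (10); add 5.
Vertex order: 2, 1, 3, 6, 0, 4, 5. The 5th vertex is 0.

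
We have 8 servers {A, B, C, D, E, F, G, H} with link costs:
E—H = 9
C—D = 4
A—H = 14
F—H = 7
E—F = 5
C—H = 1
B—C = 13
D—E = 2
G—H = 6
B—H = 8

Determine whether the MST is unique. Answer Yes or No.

Yes

Kruskal: consider edges lightest-first.
C—H (1): add — endpoints in different components.
D—E (2): add — endpoints in different components.
C—D (4): add — endpoints in different components.
E—F (5): add — endpoints in different components.
G—H (6): add — endpoints in different components.
F—H (7): skip — F and H already connected.
B—H (8): add — endpoints in different components.
E—H (9): skip — E and H already connected.
B—C (13): skip — B and C already connected.
A—H (14): add — endpoints in different components.
Every non-tree edge has weight strictly greater than the heaviest edge on the tree path between its endpoints, so the MST is unique.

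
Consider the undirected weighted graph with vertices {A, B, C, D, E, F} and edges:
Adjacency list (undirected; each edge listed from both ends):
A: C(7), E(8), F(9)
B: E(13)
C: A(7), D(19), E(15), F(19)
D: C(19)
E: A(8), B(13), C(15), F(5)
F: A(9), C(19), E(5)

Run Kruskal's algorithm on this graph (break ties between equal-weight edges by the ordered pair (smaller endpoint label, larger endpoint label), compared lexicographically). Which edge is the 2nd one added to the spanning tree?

Kruskal's algorithm — process edges by increasing weight (ties by edge label):
E-F (5): add — endpoints in different components.
A-C (7): add — endpoints in different components.
A-E (8): add — endpoints in different components.
A-F (9): skip — A and F already connected.
B-E (13): add — endpoints in different components.
C-E (15): skip — C and E already connected.
C-D (19): add — endpoints in different components.
The 2nd edge added is A-C.

A-C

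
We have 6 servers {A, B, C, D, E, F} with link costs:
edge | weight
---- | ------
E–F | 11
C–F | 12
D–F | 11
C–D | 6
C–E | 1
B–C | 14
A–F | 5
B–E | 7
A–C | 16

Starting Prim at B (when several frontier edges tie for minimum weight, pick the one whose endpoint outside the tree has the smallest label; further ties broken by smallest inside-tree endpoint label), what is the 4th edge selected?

Prim, starting at B.
Step 1: frontier [B–E 7, B–C 14] → take B–E (7); add E.
Step 2: frontier [B–C 14, C–E 1, E–F 11] → take C–E (1); add C.
Step 3: frontier [C–D 6, C–F 12, A–C 16, E–F 11] → take C–D (6); add D.
Step 4: frontier [C–F 12, A–C 16, D–F 11, E–F 11] → take D–F (11); add F.
Step 5: frontier [A–C 16, A–F 5] → take A–F (5); add A.
The 4th edge added is D–F.

D-F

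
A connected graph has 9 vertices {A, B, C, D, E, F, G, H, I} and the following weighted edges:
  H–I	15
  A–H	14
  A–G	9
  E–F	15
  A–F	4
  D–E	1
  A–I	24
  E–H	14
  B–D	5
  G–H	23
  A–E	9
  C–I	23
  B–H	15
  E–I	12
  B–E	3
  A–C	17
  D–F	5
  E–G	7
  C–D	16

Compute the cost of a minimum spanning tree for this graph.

Kruskal's algorithm — process edges by increasing weight (ties by edge label):
D–E (1): add — endpoints in different components.
B–E (3): add — endpoints in different components.
A–F (4): add — endpoints in different components.
B–D (5): skip — B and D already connected.
D–F (5): add — endpoints in different components.
E–G (7): add — endpoints in different components.
A–E (9): skip — A and E already connected.
A–G (9): skip — A and G already connected.
E–I (12): add — endpoints in different components.
A–H (14): add — endpoints in different components.
E–H (14): skip — E and H already connected.
B–H (15): skip — B and H already connected.
E–F (15): skip — E and F already connected.
H–I (15): skip — H and I already connected.
C–D (16): add — endpoints in different components.
MST edges: D–E, B–E, A–F, D–F, E–G, E–I, A–H, C–D; total weight 1+3+4+5+7+12+14+16 = 62.

62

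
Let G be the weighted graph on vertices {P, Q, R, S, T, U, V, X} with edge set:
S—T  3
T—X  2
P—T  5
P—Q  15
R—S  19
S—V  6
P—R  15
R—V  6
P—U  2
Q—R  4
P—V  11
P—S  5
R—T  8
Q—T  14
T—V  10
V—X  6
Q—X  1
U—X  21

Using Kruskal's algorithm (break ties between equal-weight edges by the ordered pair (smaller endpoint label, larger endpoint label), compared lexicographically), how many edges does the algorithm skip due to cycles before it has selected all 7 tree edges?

Kruskal: consider edges lightest-first.
Q—X (1): add — endpoints in different components.
P—U (2): add — endpoints in different components.
T—X (2): add — endpoints in different components.
S—T (3): add — endpoints in different components.
Q—R (4): add — endpoints in different components.
P—S (5): add — endpoints in different components.
P—T (5): skip — T and P already connected.
R—V (6): add — endpoints in different components.
Edges rejected before the tree was complete: 1.

1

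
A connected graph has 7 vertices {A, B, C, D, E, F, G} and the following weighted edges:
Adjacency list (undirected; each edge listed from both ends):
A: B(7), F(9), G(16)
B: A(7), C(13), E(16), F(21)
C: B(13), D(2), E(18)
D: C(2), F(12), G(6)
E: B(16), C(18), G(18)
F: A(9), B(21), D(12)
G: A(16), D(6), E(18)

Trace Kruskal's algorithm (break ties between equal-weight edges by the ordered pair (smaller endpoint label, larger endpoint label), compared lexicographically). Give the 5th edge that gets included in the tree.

D-F

Kruskal's algorithm — process edges by increasing weight (ties by edge label):
C-D (2): add — endpoints in different components.
D-G (6): add — endpoints in different components.
A-B (7): add — endpoints in different components.
A-F (9): add — endpoints in different components.
D-F (12): add — endpoints in different components.
B-C (13): skip — B and C already connected.
A-G (16): skip — A and G already connected.
B-E (16): add — endpoints in different components.
The 5th edge added is D-F.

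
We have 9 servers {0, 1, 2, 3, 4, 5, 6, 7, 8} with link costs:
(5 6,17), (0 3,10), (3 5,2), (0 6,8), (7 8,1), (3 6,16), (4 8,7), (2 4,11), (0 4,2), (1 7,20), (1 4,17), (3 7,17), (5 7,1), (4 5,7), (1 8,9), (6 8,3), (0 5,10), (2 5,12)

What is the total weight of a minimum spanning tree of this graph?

36

Prim, starting at 0.
Step 1: cheapest edge leaving the tree is 0 4 (2); add 4.
Step 2: cheapest edge leaving the tree is 4 5 (7); add 5.
Step 3: cheapest edge leaving the tree is 5 7 (1); add 7.
Step 4: cheapest edge leaving the tree is 7 8 (1); add 8.
Step 5: cheapest edge leaving the tree is 3 5 (2); add 3.
Step 6: cheapest edge leaving the tree is 6 8 (3); add 6.
Step 7: cheapest edge leaving the tree is 1 8 (9); add 1.
Step 8: cheapest edge leaving the tree is 2 4 (11); add 2.
MST edges: 0 4, 4 5, 5 7, 7 8, 3 5, 6 8, 1 8, 2 4; total weight 2+7+1+1+2+3+9+11 = 36.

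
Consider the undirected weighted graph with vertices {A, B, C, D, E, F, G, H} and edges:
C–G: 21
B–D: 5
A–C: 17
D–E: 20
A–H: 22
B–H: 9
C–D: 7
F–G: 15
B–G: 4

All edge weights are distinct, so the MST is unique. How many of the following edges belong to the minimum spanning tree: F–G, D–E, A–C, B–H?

Sort edges by weight, then run Kruskal:
B–G (4): add — endpoints in different components.
B–D (5): add — endpoints in different components.
C–D (7): add — endpoints in different components.
B–H (9): add — endpoints in different components.
F–G (15): add — endpoints in different components.
A–C (17): add — endpoints in different components.
D–E (20): add — endpoints in different components.
MST edge set: {B–G, B–D, C–D, B–H, F–G, A–C, D–E}.
Of the listed edges, {F–G, D–E, A–C, B–H} are in the MST → 4.

4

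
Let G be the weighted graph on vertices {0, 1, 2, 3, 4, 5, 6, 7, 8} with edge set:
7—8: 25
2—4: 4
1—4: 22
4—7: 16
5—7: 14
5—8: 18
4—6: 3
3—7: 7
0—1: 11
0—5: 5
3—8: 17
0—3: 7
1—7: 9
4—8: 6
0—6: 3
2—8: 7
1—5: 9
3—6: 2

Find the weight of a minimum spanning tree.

39

Grow the tree from 7 using Prim:
Step 1: cheapest edge leaving the tree is 3—7 (7); add 3.
Step 2: cheapest edge leaving the tree is 3—6 (2); add 6.
Step 3: cheapest edge leaving the tree is 0—6 (3); add 0.
Step 4: cheapest edge leaving the tree is 4—6 (3); add 4.
Step 5: cheapest edge leaving the tree is 2—4 (4); add 2.
Step 6: cheapest edge leaving the tree is 0—5 (5); add 5.
Step 7: cheapest edge leaving the tree is 4—8 (6); add 8.
Step 8: cheapest edge leaving the tree is 1—5 (9); add 1.
MST edges: 3—7, 3—6, 0—6, 4—6, 2—4, 0—5, 4—8, 1—5; total weight 7+2+3+3+4+5+6+9 = 39.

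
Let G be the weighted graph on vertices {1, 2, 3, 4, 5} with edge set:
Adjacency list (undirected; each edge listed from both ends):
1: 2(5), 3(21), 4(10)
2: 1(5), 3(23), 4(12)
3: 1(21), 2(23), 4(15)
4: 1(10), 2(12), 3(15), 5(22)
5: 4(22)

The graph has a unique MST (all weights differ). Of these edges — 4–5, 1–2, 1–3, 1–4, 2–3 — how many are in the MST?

3

Sort edges by weight, then run Kruskal:
1–2 (5): add. Components now {1,2} {3} {4} {5}
1–4 (10): add. Components now {1,2,4} {3} {5}
2–4 (12): skip — 2 and 4 already connected.
3–4 (15): add. Components now {1,2,3,4} {5}
1–3 (21): skip — 1 and 3 already connected.
4–5 (22): add. Components now {1,2,3,4,5}
MST edge set: {1–2, 1–4, 3–4, 4–5}.
Of the listed edges, {4–5, 1–2, 1–4} are in the MST → 3.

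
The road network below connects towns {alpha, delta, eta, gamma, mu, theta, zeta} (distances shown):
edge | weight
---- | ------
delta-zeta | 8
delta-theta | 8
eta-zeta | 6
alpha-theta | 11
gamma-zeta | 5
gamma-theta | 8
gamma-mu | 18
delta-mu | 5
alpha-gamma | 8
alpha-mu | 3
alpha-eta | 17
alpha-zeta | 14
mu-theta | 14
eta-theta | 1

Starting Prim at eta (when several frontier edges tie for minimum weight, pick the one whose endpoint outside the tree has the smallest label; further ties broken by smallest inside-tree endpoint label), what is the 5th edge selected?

Prim, starting at eta.
Step 1: frontier [eta-theta 1, eta-zeta 6, alpha-eta 17] → take eta-theta (1); add theta.
Step 2: frontier [eta-zeta 6, alpha-eta 17, delta-theta 8, gamma-theta 8, alpha-theta 11, mu-theta 14] → take eta-zeta (6); add zeta.
Step 3: frontier [alpha-eta 17, delta-theta 8, gamma-theta 8, alpha-theta 11, mu-theta 14, gamma-zeta 5, delta-zeta 8, alpha-zeta 14] → take gamma-zeta (5); add gamma.
Step 4: frontier [alpha-eta 17, alpha-gamma 8, gamma-mu 18, delta-theta 8, alpha-theta 11, mu-theta 14, delta-zeta 8, alpha-zeta 14] → take alpha-gamma (8); add alpha.
Step 5: frontier [alpha-mu 3, gamma-mu 18, delta-theta 8, mu-theta 14, delta-zeta 8] → take alpha-mu (3); add mu.
Step 6: frontier [delta-mu 5, delta-theta 8, delta-zeta 8] → take delta-mu (5); add delta.
The 5th edge added is alpha-mu.

alpha-mu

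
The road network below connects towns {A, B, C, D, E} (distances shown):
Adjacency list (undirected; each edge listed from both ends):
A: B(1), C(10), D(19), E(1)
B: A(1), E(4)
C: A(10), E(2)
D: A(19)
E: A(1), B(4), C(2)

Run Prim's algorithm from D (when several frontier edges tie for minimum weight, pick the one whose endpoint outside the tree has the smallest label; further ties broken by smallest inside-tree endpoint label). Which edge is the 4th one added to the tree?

C-E

Prim, starting at D.
Step 1: cheapest edge leaving the tree is A–D (19); add A.
Step 2: cheapest edge leaving the tree is A–B (1); add B.
Step 3: cheapest edge leaving the tree is A–E (1); add E.
Step 4: cheapest edge leaving the tree is C–E (2); add C.
The 4th edge added is C–E.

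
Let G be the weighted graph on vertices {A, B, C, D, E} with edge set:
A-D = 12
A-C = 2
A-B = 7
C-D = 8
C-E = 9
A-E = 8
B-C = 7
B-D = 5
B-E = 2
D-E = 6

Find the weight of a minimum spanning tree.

16

Prim, starting at E.
Step 1: frontier [B-E 2, D-E 6, A-E 8, C-E 9] → take B-E (2); add B.
Step 2: frontier [B-D 5, A-B 7, B-C 7, D-E 6, A-E 8, C-E 9] → take B-D (5); add D.
Step 3: frontier [A-B 7, B-C 7, C-D 8, A-D 12, A-E 8, C-E 9] → take A-B (7); add A.
Step 4: frontier [A-C 2, B-C 7, C-D 8, C-E 9] → take A-C (2); add C.
MST edges: B-E, B-D, A-B, A-C; total weight 2+5+7+2 = 16.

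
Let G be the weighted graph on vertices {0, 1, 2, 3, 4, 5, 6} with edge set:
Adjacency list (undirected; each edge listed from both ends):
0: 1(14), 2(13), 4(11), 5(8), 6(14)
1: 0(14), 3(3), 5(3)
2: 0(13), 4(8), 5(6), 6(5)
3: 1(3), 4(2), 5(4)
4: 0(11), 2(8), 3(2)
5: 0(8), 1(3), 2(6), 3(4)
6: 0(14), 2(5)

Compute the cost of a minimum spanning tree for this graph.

Prim, starting at 4.
Step 1: cheapest edge leaving the tree is 3-4 (2); add 3.
Step 2: cheapest edge leaving the tree is 1-3 (3); add 1.
Step 3: cheapest edge leaving the tree is 1-5 (3); add 5.
Step 4: cheapest edge leaving the tree is 2-5 (6); add 2.
Step 5: cheapest edge leaving the tree is 2-6 (5); add 6.
Step 6: cheapest edge leaving the tree is 0-5 (8); add 0.
MST edges: 3-4, 1-3, 1-5, 2-5, 2-6, 0-5; total weight 2+3+3+6+5+8 = 27.

27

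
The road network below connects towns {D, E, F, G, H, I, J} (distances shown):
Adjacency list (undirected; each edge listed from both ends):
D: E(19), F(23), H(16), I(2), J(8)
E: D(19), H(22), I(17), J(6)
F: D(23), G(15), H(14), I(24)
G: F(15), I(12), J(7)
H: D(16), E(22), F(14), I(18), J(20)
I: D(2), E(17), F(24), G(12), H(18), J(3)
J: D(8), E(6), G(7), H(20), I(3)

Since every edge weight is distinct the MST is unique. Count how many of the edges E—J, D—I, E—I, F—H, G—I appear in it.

3

Kruskal: consider edges lightest-first.
D—I (2): add — endpoints in different components.
I—J (3): add — endpoints in different components.
E—J (6): add — endpoints in different components.
G—J (7): add — endpoints in different components.
D—J (8): skip — D and J already connected.
G—I (12): skip — G and I already connected.
F—H (14): add — endpoints in different components.
F—G (15): add — endpoints in different components.
MST edge set: {D—I, I—J, E—J, G—J, F—H, F—G}.
Of the listed edges, {E—J, D—I, F—H} are in the MST → 3.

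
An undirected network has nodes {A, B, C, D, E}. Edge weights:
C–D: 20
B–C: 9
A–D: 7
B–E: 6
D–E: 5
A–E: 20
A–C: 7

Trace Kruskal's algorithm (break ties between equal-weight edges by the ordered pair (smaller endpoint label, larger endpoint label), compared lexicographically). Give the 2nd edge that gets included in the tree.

Kruskal: consider edges lightest-first.
D–E (5): add — endpoints in different components.
B–E (6): add — endpoints in different components.
A–C (7): add — endpoints in different components.
A–D (7): add — endpoints in different components.
The 2nd edge added is B–E.

B-E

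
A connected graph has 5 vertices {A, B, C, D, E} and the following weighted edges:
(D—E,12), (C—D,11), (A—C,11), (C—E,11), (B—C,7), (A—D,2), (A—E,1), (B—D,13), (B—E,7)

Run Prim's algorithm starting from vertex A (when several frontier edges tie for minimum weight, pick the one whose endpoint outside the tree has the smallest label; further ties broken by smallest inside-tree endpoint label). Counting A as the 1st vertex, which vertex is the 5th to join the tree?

Prim, starting at A.
Step 1: cheapest edge leaving the tree is A—E (1); add E.
Step 2: cheapest edge leaving the tree is A—D (2); add D.
Step 3: cheapest edge leaving the tree is B—E (7); add B.
Step 4: cheapest edge leaving the tree is B—C (7); add C.
Vertex order: A, E, D, B, C. The 5th vertex is C.

C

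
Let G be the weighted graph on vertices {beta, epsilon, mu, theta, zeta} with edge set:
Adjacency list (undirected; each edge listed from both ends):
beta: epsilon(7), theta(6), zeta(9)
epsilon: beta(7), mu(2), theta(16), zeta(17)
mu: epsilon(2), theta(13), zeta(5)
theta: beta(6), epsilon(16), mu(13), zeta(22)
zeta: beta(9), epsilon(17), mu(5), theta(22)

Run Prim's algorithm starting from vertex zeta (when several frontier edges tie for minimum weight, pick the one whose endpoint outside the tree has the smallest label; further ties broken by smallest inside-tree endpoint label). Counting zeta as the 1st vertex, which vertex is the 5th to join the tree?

theta

Grow the tree from zeta using Prim:
Step 1: frontier [mu-zeta 5, beta-zeta 9, epsilon-zeta 17, theta-zeta 22] → take mu-zeta (5); add mu.
Step 2: frontier [epsilon-mu 2, mu-theta 13, beta-zeta 9, epsilon-zeta 17, theta-zeta 22] → take epsilon-mu (2); add epsilon.
Step 3: frontier [beta-epsilon 7, epsilon-theta 16, mu-theta 13, beta-zeta 9, theta-zeta 22] → take beta-epsilon (7); add beta.
Step 4: frontier [beta-theta 6, epsilon-theta 16, mu-theta 13, theta-zeta 22] → take beta-theta (6); add theta.
Vertex order: zeta, mu, epsilon, beta, theta. The 5th vertex is theta.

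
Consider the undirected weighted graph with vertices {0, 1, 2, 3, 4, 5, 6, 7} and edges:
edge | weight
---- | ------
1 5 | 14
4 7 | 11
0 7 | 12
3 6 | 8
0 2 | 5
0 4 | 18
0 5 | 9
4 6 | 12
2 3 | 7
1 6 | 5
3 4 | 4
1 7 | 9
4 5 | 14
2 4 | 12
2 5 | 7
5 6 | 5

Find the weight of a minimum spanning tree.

Prim's algorithm from 1:
Step 1: cheapest edge leaving the tree is 1 6 (5); add 6.
Step 2: cheapest edge leaving the tree is 5 6 (5); add 5.
Step 3: cheapest edge leaving the tree is 2 5 (7); add 2.
Step 4: cheapest edge leaving the tree is 0 2 (5); add 0.
Step 5: cheapest edge leaving the tree is 2 3 (7); add 3.
Step 6: cheapest edge leaving the tree is 3 4 (4); add 4.
Step 7: cheapest edge leaving the tree is 1 7 (9); add 7.
MST edges: 1 6, 5 6, 2 5, 0 2, 2 3, 3 4, 1 7; total weight 5+5+7+5+7+4+9 = 42.

42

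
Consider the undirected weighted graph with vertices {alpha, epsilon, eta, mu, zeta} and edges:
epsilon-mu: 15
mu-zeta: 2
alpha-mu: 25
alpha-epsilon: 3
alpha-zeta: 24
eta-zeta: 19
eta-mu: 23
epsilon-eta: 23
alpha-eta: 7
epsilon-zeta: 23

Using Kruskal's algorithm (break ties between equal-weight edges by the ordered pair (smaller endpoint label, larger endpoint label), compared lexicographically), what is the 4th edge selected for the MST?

Kruskal's algorithm — process edges by increasing weight (ties by edge label):
mu-zeta (2): add. Components now {mu,zeta} {eta} {epsilon} {alpha}
alpha-epsilon (3): add. Components now {mu,zeta} {eta} {alpha,epsilon}
alpha-eta (7): add. Components now {mu,zeta} {alpha,epsilon,eta}
epsilon-mu (15): add. Components now {alpha,epsilon,eta,mu,zeta}
The 4th edge added is epsilon-mu.

epsilon-mu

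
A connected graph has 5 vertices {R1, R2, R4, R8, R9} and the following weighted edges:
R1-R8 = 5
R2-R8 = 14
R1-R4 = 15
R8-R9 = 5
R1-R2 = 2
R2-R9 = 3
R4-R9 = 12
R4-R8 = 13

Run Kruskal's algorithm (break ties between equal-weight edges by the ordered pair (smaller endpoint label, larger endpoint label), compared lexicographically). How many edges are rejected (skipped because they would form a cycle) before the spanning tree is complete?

Sort edges by weight, then run Kruskal:
R1-R2 (2): add — endpoints in different components.
R2-R9 (3): add — endpoints in different components.
R1-R8 (5): add — endpoints in different components.
R8-R9 (5): skip — R9 and R8 already connected.
R4-R9 (12): add — endpoints in different components.
Edges rejected before the tree was complete: 1.

1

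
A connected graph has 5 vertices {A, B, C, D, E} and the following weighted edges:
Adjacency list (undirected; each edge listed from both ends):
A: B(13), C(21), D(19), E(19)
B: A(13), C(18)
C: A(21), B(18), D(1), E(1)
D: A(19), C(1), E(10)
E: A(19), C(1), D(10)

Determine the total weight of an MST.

33

Kruskal: consider edges lightest-first.
C—D (1): add — endpoints in different components.
C—E (1): add — endpoints in different components.
D—E (10): skip — D and E already connected.
A—B (13): add — endpoints in different components.
B—C (18): add — endpoints in different components.
MST edges: C—D, C—E, A—B, B—C; total weight 1+1+13+18 = 33.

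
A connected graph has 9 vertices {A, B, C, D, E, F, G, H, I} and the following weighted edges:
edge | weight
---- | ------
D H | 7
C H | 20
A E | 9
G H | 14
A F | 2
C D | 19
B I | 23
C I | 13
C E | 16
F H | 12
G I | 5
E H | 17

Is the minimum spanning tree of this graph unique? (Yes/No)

Yes

Sort edges by weight, then run Kruskal:
A F (2): add — endpoints in different components.
G I (5): add — endpoints in different components.
D H (7): add — endpoints in different components.
A E (9): add — endpoints in different components.
F H (12): add — endpoints in different components.
C I (13): add — endpoints in different components.
G H (14): add — endpoints in different components.
C E (16): skip — C and E already connected.
E H (17): skip — E and H already connected.
C D (19): skip — C and D already connected.
C H (20): skip — C and H already connected.
B I (23): add — endpoints in different components.
Every non-tree edge has weight strictly greater than the heaviest edge on the tree path between its endpoints, so the MST is unique.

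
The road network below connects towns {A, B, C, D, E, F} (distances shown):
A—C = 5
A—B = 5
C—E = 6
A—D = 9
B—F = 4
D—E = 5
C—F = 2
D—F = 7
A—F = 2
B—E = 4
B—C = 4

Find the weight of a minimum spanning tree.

17

Prim, starting at E.
Step 1: frontier [B—E 4, D—E 5, C—E 6] → take B—E (4); add B.
Step 2: frontier [B—C 4, B—F 4, A—B 5, D—E 5, C—E 6] → take B—C (4); add C.
Step 3: frontier [B—F 4, A—B 5, C—F 2, A—C 5, D—E 5] → take C—F (2); add F.
Step 4: frontier [A—B 5, A—C 5, D—E 5, A—F 2, D—F 7] → take A—F (2); add A.
Step 5: frontier [A—D 9, D—E 5, D—F 7] → take D—E (5); add D.
MST edges: B—E, B—C, C—F, A—F, D—E; total weight 4+4+2+2+5 = 17.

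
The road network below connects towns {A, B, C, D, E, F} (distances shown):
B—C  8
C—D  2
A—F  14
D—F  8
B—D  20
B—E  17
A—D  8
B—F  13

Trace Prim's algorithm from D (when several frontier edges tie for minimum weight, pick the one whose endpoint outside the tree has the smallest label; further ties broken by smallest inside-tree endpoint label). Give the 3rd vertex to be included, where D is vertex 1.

A

Prim, starting at D.
Step 1: cheapest edge leaving the tree is C—D (2); add C.
Step 2: cheapest edge leaving the tree is A—D (8); add A.
Step 3: cheapest edge leaving the tree is B—C (8); add B.
Step 4: cheapest edge leaving the tree is D—F (8); add F.
Step 5: cheapest edge leaving the tree is B—E (17); add E.
Vertex order: D, C, A, B, F, E. The 3rd vertex is A.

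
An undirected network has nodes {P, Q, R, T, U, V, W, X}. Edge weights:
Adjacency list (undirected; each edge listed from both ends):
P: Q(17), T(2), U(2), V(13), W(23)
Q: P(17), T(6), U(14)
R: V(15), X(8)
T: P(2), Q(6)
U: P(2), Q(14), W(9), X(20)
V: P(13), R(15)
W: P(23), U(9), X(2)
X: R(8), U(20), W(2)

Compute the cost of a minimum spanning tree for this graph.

Prim, starting at U.
Step 1: cheapest edge leaving the tree is P—U (2); add P.
Step 2: cheapest edge leaving the tree is P—T (2); add T.
Step 3: cheapest edge leaving the tree is Q—T (6); add Q.
Step 4: cheapest edge leaving the tree is U—W (9); add W.
Step 5: cheapest edge leaving the tree is W—X (2); add X.
Step 6: cheapest edge leaving the tree is R—X (8); add R.
Step 7: cheapest edge leaving the tree is P—V (13); add V.
MST edges: P—U, P—T, Q—T, U—W, W—X, R—X, P—V; total weight 2+2+6+9+2+8+13 = 42.

42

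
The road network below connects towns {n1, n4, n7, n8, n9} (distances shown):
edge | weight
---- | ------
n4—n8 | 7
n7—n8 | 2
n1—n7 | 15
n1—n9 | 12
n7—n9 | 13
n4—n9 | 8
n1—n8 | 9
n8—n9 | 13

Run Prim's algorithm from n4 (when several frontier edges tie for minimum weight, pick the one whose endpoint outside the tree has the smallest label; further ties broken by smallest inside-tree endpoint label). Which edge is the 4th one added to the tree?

n1-n8

Prim's algorithm from n4:
Step 1: cheapest edge leaving the tree is n4—n8 (7); add n8.
Step 2: cheapest edge leaving the tree is n7—n8 (2); add n7.
Step 3: cheapest edge leaving the tree is n4—n9 (8); add n9.
Step 4: cheapest edge leaving the tree is n1—n8 (9); add n1.
The 4th edge added is n1—n8.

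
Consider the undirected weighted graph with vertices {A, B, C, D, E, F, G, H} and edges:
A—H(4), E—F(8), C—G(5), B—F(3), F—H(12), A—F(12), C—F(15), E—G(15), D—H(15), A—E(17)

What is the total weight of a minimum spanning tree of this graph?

62

Prim's algorithm from A:
Step 1: cheapest edge leaving the tree is A—H (4); add H.
Step 2: cheapest edge leaving the tree is A—F (12); add F.
Step 3: cheapest edge leaving the tree is B—F (3); add B.
Step 4: cheapest edge leaving the tree is E—F (8); add E.
Step 5: cheapest edge leaving the tree is C—F (15); add C.
Step 6: cheapest edge leaving the tree is C—G (5); add G.
Step 7: cheapest edge leaving the tree is D—H (15); add D.
MST edges: A—H, A—F, B—F, E—F, C—F, C—G, D—H; total weight 4+12+3+8+15+5+15 = 62.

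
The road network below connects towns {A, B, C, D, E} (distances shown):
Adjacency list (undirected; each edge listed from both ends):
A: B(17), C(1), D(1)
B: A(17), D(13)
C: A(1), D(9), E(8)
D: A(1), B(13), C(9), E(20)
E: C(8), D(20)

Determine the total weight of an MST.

Grow the tree from C using Prim:
Step 1: frontier [A-C 1, C-E 8, C-D 9] → take A-C (1); add A.
Step 2: frontier [A-D 1, A-B 17, C-E 8, C-D 9] → take A-D (1); add D.
Step 3: frontier [A-B 17, C-E 8, B-D 13, D-E 20] → take C-E (8); add E.
Step 4: frontier [A-B 17, B-D 13] → take B-D (13); add B.
MST edges: A-C, A-D, C-E, B-D; total weight 1+1+8+13 = 23.

23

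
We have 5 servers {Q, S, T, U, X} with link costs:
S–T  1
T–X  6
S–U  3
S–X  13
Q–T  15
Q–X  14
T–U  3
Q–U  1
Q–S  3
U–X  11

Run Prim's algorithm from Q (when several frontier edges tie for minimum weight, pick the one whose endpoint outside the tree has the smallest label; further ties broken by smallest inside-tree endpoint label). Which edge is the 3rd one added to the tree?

Grow the tree from Q using Prim:
Step 1: cheapest edge leaving the tree is Q–U (1); add U.
Step 2: cheapest edge leaving the tree is Q–S (3); add S.
Step 3: cheapest edge leaving the tree is S–T (1); add T.
Step 4: cheapest edge leaving the tree is T–X (6); add X.
The 3rd edge added is S–T.

S-T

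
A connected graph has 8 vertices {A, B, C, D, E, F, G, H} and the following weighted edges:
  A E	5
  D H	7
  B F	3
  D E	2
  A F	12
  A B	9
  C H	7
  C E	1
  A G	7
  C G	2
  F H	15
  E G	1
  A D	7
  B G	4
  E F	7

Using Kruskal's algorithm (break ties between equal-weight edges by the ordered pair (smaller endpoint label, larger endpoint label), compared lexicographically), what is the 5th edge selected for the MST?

Kruskal's algorithm — process edges by increasing weight (ties by edge label):
C E (1): add — endpoints in different components.
E G (1): add — endpoints in different components.
C G (2): skip — C and G already connected.
D E (2): add — endpoints in different components.
B F (3): add — endpoints in different components.
B G (4): add — endpoints in different components.
A E (5): add — endpoints in different components.
A D (7): skip — A and D already connected.
A G (7): skip — A and G already connected.
C H (7): add — endpoints in different components.
The 5th edge added is B G.

B-G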